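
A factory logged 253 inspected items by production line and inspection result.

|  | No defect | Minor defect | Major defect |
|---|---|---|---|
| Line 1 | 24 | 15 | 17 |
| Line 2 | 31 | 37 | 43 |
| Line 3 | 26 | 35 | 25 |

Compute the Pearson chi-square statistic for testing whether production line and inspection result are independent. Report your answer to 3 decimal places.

6.266

Row totals: 56, 111, 86. Column totals: 81, 87, 85. Grand total N = 253.
Expected counts (row total × column total / N):
  Line 1, No defect: 56×81/253 = 17.9289
  Line 1, Minor defect: 56×87/253 = 19.2569
  Line 1, Major defect: 56×85/253 = 18.8142
  Line 2, No defect: 111×81/253 = 35.5375
  Line 2, Minor defect: 111×87/253 = 38.1700
  Line 2, Major defect: 111×85/253 = 37.2925
  Line 3, No defect: 86×81/253 = 27.5336
  Line 3, Minor defect: 86×87/253 = 29.5731
  Line 3, Major defect: 86×85/253 = 28.8933
Contributions (O − E)²/E:
  (24 − 17.9289)²/17.9289 = 2.0558
  (15 − 19.2569)²/19.2569 = 0.9410
  (17 − 18.8142)²/18.8142 = 0.1749
  (31 − 35.5375)²/35.5375 = 0.5794
  (37 − 38.1700)²/38.1700 = 0.0359
  (43 − 37.2925)²/37.2925 = 0.8735
  (26 − 27.5336)²/27.5336 = 0.0854
  (35 − 29.5731)²/29.5731 = 0.9959
  (25 − 28.8933)²/28.8933 = 0.5246
χ² = 2.0558 + 0.9410 + 0.1749 + 0.5794 + 0.0359 + 0.8735 + 0.0854 + 0.9959 + 0.5246 = 6.266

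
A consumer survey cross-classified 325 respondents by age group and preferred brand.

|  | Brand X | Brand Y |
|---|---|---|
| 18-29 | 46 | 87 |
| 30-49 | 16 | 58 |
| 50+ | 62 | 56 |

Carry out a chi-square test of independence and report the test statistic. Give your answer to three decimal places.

19.641

Row totals: 133, 74, 118. Column totals: 124, 201. Grand total N = 325.
Expected counts (row total × column total / N):
  18-29, Brand X: 133×124/325 = 50.7446
  18-29, Brand Y: 133×201/325 = 82.2554
  30-49, Brand X: 74×124/325 = 28.2338
  30-49, Brand Y: 74×201/325 = 45.7662
  50+, Brand X: 118×124/325 = 45.0215
  50+, Brand Y: 118×201/325 = 72.9785
Contributions (O − E)²/E:
  (46 − 50.7446)²/50.7446 = 0.4436
  (87 − 82.2554)²/82.2554 = 0.2737
  (16 − 28.2338)²/28.2338 = 5.3009
  (58 − 45.7662)²/45.7662 = 3.2702
  (62 − 45.0215)²/45.0215 = 6.4029
  (56 − 72.9785)²/72.9785 = 3.9501
χ² = 0.4436 + 0.2737 + 5.3009 + 3.2702 + 6.4029 + 3.9501 = 19.641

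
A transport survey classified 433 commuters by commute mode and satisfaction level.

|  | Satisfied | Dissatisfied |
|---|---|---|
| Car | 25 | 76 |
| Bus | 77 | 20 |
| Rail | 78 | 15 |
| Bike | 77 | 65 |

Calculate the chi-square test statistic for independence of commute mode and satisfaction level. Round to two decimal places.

Row totals: 101, 97, 93, 142. Column totals: 257, 176. Grand total N = 433.
Expected counts (row total × column total / N):
  Car, Satisfied: 101×257/433 = 59.947
  Car, Dissatisfied: 101×176/433 = 41.053
  Bus, Satisfied: 97×257/433 = 57.573
  Bus, Dissatisfied: 97×176/433 = 39.427
  Rail, Satisfied: 93×257/433 = 55.199
  Rail, Dissatisfied: 93×176/433 = 37.801
  Bike, Satisfied: 142×257/433 = 84.282
  Bike, Dissatisfied: 142×176/433 = 57.718
Contributions (O − E)²/E:
  (25 − 59.947)²/59.947 = 20.3729
  (76 − 41.053)²/41.053 = 29.7492
  (77 − 57.573)²/57.573 = 6.5553
  (20 − 39.427)²/39.427 = 9.5723
  (78 − 55.199)²/55.199 = 9.4184
  (15 − 37.801)²/37.801 = 13.7532
  (77 − 84.282)²/84.282 = 0.6292
  (65 − 57.718)²/57.718 = 0.9187
χ² = 20.3729 + 29.7492 + 6.5553 + 9.5723 + 9.4184 + 13.7532 + 0.6292 + 0.9187 = 90.97

90.97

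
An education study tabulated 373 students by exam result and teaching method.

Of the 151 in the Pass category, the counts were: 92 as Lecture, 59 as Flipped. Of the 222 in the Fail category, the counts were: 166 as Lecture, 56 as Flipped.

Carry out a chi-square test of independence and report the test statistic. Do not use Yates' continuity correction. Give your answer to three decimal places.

8.081

Row totals: 151, 222. Column totals: 258, 115. Grand total N = 373.
Expected counts (row total × column total / N):
  Pass, Lecture: 151×258/373 = 104.4450
  Pass, Flipped: 151×115/373 = 46.5550
  Fail, Lecture: 222×258/373 = 153.5550
  Fail, Flipped: 222×115/373 = 68.4450
Contributions (O − E)²/E:
  (92 − 104.4450)²/104.4450 = 1.4829
  (59 − 46.5550)²/46.5550 = 3.3268
  (166 − 153.5550)²/153.5550 = 1.0086
  (56 − 68.4450)²/68.4450 = 2.2628
χ² = 1.4829 + 3.3268 + 1.0086 + 2.2628 = 8.081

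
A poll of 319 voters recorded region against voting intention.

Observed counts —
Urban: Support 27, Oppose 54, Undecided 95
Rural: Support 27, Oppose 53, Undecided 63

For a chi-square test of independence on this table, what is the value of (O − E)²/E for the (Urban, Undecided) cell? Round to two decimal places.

0.70

Row total (Urban) = 176; column total (Undecided) = 158; N = 319.
Expected count E = 176 × 158 / 319 = 87.172.
Contribution = (O − E)²/E = (95 − 87.172)² / 87.172 = 0.70.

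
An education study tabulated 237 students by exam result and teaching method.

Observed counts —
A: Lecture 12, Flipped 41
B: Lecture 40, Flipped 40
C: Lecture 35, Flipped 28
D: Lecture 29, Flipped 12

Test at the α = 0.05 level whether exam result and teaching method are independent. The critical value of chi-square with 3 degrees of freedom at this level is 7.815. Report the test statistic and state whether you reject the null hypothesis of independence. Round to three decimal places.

Row totals: 53, 80, 63, 41. Column totals: 116, 121. Grand total N = 237.
Expected counts (row total × column total / N):
  A, Lecture: 53×116/237 = 25.9409
  A, Flipped: 53×121/237 = 27.0591
  B, Lecture: 80×116/237 = 39.1561
  B, Flipped: 80×121/237 = 40.8439
  C, Lecture: 63×116/237 = 30.8354
  C, Flipped: 63×121/237 = 32.1646
  D, Lecture: 41×116/237 = 20.0675
  D, Flipped: 41×121/237 = 20.9325
Contributions (O − E)²/E:
  (12 − 25.9409)²/25.9409 = 7.4920
  (41 − 27.0591)²/27.0591 = 7.1824
  (40 − 39.1561)²/39.1561 = 0.0182
  (40 − 40.8439)²/40.8439 = 0.0174
  (35 − 30.8354)²/30.8354 = 0.5625
  (28 − 32.1646)²/32.1646 = 0.5392
  (29 − 20.0675)²/20.0675 = 3.9761
  (12 − 20.9325)²/20.9325 = 3.8118
χ² = 7.4920 + 7.1824 + 0.0182 + 0.0174 + 0.5625 + 0.5392 + 3.9761 + 3.8118 = 23.600
df = (4−1)(2−1) = 3. Since 23.600 > 7.815, reject the null hypothesis of independence at α = 0.05.

23.600; reject H₀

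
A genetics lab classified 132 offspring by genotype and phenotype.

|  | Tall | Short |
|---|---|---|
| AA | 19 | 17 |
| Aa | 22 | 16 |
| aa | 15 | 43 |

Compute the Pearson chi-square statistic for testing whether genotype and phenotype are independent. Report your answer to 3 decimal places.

11.817

Row totals: 36, 38, 58. Column totals: 56, 76. Grand total N = 132.
Expected counts (row total × column total / N):
  AA, Tall: 36×56/132 = 15.2727
  AA, Short: 36×76/132 = 20.7273
  Aa, Tall: 38×56/132 = 16.1212
  Aa, Short: 38×76/132 = 21.8788
  aa, Tall: 58×56/132 = 24.6061
  aa, Short: 58×76/132 = 33.3939
Contributions (O − E)²/E:
  (19 − 15.2727)²/15.2727 = 0.9096
  (17 − 20.7273)²/20.7273 = 0.6703
  (22 − 16.1212)²/16.1212 = 2.1438
  (16 − 21.8788)²/21.8788 = 1.5796
  (15 − 24.6061)²/24.6061 = 3.7502
  (43 − 33.3939)²/33.3939 = 2.7633
χ² = 0.9096 + 0.6703 + 2.1438 + 1.5796 + 3.7502 + 2.7633 = 11.817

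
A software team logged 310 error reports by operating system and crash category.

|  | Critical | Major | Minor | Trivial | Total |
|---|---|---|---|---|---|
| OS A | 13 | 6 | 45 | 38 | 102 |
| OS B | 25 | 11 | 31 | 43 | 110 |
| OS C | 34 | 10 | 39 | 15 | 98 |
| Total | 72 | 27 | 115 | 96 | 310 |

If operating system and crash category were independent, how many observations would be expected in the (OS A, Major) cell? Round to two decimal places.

8.88

Row total (OS A) = 102; column total (Major) = 27; grand total N = 310.
Expected count = (row total × column total) / N = 102 × 27 / 310 = 8.88.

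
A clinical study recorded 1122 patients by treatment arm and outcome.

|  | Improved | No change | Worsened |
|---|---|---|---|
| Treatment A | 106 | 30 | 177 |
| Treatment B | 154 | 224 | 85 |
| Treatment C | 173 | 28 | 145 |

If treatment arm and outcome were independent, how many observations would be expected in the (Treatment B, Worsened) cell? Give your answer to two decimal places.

Row total (Treatment B) = 463; column total (Worsened) = 407; grand total N = 1122.
Expected count = (row total × column total) / N = 463 × 407 / 1122 = 167.95.

167.95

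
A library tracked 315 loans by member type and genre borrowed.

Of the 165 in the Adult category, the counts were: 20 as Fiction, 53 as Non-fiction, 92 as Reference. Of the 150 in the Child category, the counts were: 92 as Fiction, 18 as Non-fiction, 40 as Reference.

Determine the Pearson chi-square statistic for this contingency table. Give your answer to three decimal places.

Row totals: 165, 150. Column totals: 112, 71, 132. Grand total N = 315.
Expected counts (row total × column total / N):
  Adult, Fiction: 165×112/315 = 58.6667
  Adult, Non-fiction: 165×71/315 = 37.1905
  Adult, Reference: 165×132/315 = 69.1429
  Child, Fiction: 150×112/315 = 53.3333
  Child, Non-fiction: 150×71/315 = 33.8095
  Child, Reference: 150×132/315 = 62.8571
Contributions (O − E)²/E:
  (20 − 58.6667)²/58.6667 = 25.4849
  (53 − 37.1905)²/37.1905 = 6.7205
  (92 − 69.1429)²/69.1429 = 7.5560
  (92 − 53.3333)²/53.3333 = 28.0334
  (18 − 33.8095)²/33.8095 = 7.3926
  (40 − 62.8571)²/62.8571 = 8.3117
χ² = 25.4849 + 6.7205 + 7.5560 + 28.0334 + 7.3926 + 8.3117 = 83.499

83.499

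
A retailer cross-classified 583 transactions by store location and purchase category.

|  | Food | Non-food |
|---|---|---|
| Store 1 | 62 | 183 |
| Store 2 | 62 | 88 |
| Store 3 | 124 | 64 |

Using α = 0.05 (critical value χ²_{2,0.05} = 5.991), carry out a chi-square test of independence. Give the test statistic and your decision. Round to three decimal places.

72.036; reject H₀

Row totals: 245, 150, 188. Column totals: 248, 335. Grand total N = 583.
Expected counts (row total × column total / N):
  Store 1, Food: 245×248/583 = 104.21955
  Store 1, Non-food: 245×335/583 = 140.78045
  Store 2, Food: 150×248/583 = 63.80789
  Store 2, Non-food: 150×335/583 = 86.19211
  Store 3, Food: 188×248/583 = 79.97256
  Store 3, Non-food: 188×335/583 = 108.02744
Contributions (O − E)²/E:
  (62 − 104.21955)²/104.21955 = 17.1032
  (183 − 140.78045)²/140.78045 = 12.6615
  (62 − 63.80789)²/63.80789 = 0.0512
  (88 − 86.19211)²/86.19211 = 0.0379
  (124 − 79.97256)²/79.97256 = 24.2385
  (64 − 108.02744)²/108.02744 = 17.9437
χ² = 17.1032 + 12.6615 + 0.0512 + 0.0379 + 24.2385 + 17.9437 = 72.036
df = (3−1)(2−1) = 2. Since 72.036 > 5.991, reject the null hypothesis of independence at α = 0.05.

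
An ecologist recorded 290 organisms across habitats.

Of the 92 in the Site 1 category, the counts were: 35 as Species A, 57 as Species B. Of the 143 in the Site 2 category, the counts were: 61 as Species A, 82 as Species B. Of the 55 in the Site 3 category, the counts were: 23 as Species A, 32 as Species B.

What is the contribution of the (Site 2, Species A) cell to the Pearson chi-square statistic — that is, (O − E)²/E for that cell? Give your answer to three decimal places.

0.092

Row total (Site 2) = 143; column total (Species A) = 119; N = 290.
Expected count E = 143 × 119 / 290 = 58.6793.
Contribution = (O − E)²/E = (61 − 58.6793)² / 58.6793 = 0.092.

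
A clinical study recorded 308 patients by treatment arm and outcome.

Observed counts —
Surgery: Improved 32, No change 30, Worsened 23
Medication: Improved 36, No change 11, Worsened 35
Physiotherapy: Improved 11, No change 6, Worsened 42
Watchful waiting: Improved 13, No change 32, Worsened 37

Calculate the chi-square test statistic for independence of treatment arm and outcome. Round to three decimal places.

Row totals: 85, 82, 59, 82. Column totals: 92, 79, 137. Grand total N = 308.
Expected counts (row total × column total / N):
  Surgery, Improved: 85×92/308 = 25.38961
  Surgery, No change: 85×79/308 = 21.80195
  Surgery, Worsened: 85×137/308 = 37.80844
  Medication, Improved: 82×92/308 = 24.49351
  Medication, No change: 82×79/308 = 21.03247
  Medication, Worsened: 82×137/308 = 36.47403
  Physiotherapy, Improved: 59×92/308 = 17.62338
  Physiotherapy, No change: 59×79/308 = 15.13312
  Physiotherapy, Worsened: 59×137/308 = 26.24351
  Watchful waiting, Improved: 82×92/308 = 24.49351
  Watchful waiting, No change: 82×79/308 = 21.03247
  Watchful waiting, Worsened: 82×137/308 = 36.47403
Contributions (O − E)²/E:
  (32 − 25.38961)²/25.38961 = 1.7211
  (30 − 21.80195)²/21.80195 = 3.0827
  (23 − 37.80844)²/37.80844 = 5.8000
  (36 − 24.49351)²/24.49351 = 5.4055
  (11 − 21.03247)²/21.03247 = 4.7855
  (35 − 36.47403)²/36.47403 = 0.0596
  (11 − 17.62338)²/17.62338 = 2.4893
  (6 − 15.13312)²/15.13312 = 5.5120
  (42 − 26.24351)²/26.24351 = 9.4601
  (13 − 24.49351)²/24.49351 = 5.3933
  (32 − 21.03247)²/21.03247 = 5.7191
  (37 − 36.47403)²/36.47403 = 0.0076
χ² = 1.7211 + 3.0827 + 5.8000 + 5.4055 + 4.7855 + 0.0596 + 2.4893 + 5.5120 + 9.4601 + 5.3933 + 5.7191 + 0.0076 = 49.436

49.436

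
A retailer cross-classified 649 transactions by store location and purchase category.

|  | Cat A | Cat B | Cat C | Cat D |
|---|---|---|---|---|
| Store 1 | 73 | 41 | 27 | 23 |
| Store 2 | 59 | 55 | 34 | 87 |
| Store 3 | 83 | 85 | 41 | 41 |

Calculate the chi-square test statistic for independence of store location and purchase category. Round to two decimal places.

47.08

Row totals: 164, 235, 250. Column totals: 215, 181, 102, 151. Grand total N = 649.
Expected counts (row total × column total / N):
  Store 1, Cat A: 164×215/649 = 54.330
  Store 1, Cat B: 164×181/649 = 45.738
  Store 1, Cat C: 164×102/649 = 25.775
  Store 1, Cat D: 164×151/649 = 38.157
  Store 2, Cat A: 235×215/649 = 77.851
  Store 2, Cat B: 235×181/649 = 65.539
  Store 2, Cat C: 235×102/649 = 36.934
  Store 2, Cat D: 235×151/649 = 54.676
  Store 3, Cat A: 250×215/649 = 82.820
  Store 3, Cat B: 250×181/649 = 69.723
  Store 3, Cat C: 250×102/649 = 39.291
  Store 3, Cat D: 250×151/649 = 58.166
Contributions (O − E)²/E:
  (73 − 54.330)²/54.330 = 6.4158
  (41 − 45.738)²/45.738 = 0.4908
  (27 − 25.775)²/25.775 = 0.0582
  (23 − 38.157)²/38.157 = 6.0208
  (59 − 77.851)²/77.851 = 4.5646
  (55 − 65.539)²/65.539 = 1.6947
  (34 − 36.934)²/36.934 = 0.2331
  (87 − 54.676)²/54.676 = 19.1097
  (83 − 82.820)²/82.820 = 0.0004
  (85 − 69.723)²/69.723 = 3.3473
  (41 − 39.291)²/39.291 = 0.0743
  (41 − 58.166)²/58.166 = 5.0660
χ² = 6.4158 + 0.4908 + 0.0582 + 6.0208 + 4.5646 + 1.6947 + 0.2331 + 19.1097 + 0.0004 + 3.3473 + 0.0743 + 5.0660 = 47.08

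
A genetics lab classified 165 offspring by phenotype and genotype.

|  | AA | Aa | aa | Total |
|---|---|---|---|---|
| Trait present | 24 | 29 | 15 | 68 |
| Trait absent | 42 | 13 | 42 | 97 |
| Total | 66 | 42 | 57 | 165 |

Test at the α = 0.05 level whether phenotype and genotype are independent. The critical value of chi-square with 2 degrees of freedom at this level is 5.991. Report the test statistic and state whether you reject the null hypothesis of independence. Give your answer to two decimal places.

19.29; reject H₀

Grand total N = 165.
Expected counts (row total × column total / N):
  Trait present, AA: 68×66/165 = 27.200
  Trait present, Aa: 68×42/165 = 17.309
  Trait present, aa: 68×57/165 = 23.491
  Trait absent, AA: 97×66/165 = 38.800
  Trait absent, Aa: 97×42/165 = 24.691
  Trait absent, aa: 97×57/165 = 33.509
Contributions (O − E)²/E:
  (24 − 27.200)²/27.200 = 0.3765
  (29 − 17.309)²/17.309 = 7.8964
  (15 − 23.491)²/23.491 = 3.0691
  (42 − 38.800)²/38.800 = 0.2639
  (13 − 24.691)²/24.691 = 5.5356
  (42 − 33.509)²/33.509 = 2.1516
χ² = 0.3765 + 7.8964 + 3.0691 + 0.2639 + 5.5356 + 2.1516 = 19.29
df = (2−1)(3−1) = 2. Since 19.29 > 5.991, reject the null hypothesis of independence at α = 0.05.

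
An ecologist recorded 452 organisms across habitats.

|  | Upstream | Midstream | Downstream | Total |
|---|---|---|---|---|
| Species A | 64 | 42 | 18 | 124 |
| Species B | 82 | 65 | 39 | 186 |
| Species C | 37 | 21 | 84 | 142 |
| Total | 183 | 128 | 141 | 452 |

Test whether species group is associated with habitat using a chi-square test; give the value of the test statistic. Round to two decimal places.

77.98

Grand total N = 452.
Expected counts (row total × column total / N):
  Species A, Upstream: 124×183/452 = 50.2035
  Species A, Midstream: 124×128/452 = 35.1150
  Species A, Downstream: 124×141/452 = 38.6814
  Species B, Upstream: 186×183/452 = 75.3053
  Species B, Midstream: 186×128/452 = 52.6726
  Species B, Downstream: 186×141/452 = 58.0221
  Species C, Upstream: 142×183/452 = 57.4912
  Species C, Midstream: 142×128/452 = 40.2124
  Species C, Downstream: 142×141/452 = 44.2965
Contributions (O − E)²/E:
  (64 − 50.2035)²/50.2035 = 3.7914
  (42 − 35.1150)²/35.1150 = 1.3499
  (18 − 38.6814)²/38.6814 = 11.0575
  (82 − 75.3053)²/75.3053 = 0.5952
  (65 − 52.6726)²/52.6726 = 2.8851
  (39 − 58.0221)²/58.0221 = 6.2362
  (37 − 57.4912)²/57.4912 = 7.3035
  (21 − 40.2124)²/40.2124 = 9.1792
  (84 − 44.2965)²/44.2965 = 35.5867
χ² = 3.7914 + 1.3499 + 11.0575 + 0.5952 + 2.8851 + 6.2362 + 7.3035 + 9.1792 + 35.5867 = 77.98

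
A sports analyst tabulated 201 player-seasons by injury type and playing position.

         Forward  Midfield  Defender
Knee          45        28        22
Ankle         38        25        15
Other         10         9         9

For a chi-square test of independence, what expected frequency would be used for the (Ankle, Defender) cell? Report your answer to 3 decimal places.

17.851

Row total (Ankle) = 78; column total (Defender) = 46; grand total N = 201.
Expected count = (row total × column total) / N = 78 × 46 / 201 = 17.851.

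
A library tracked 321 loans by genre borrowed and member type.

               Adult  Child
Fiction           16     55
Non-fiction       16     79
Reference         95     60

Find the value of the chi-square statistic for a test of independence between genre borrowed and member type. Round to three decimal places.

Row totals: 71, 95, 155. Column totals: 127, 194. Grand total N = 321.
Expected counts (row total × column total / N):
  Fiction, Adult: 71×127/321 = 28.0903
  Fiction, Child: 71×194/321 = 42.9097
  Non-fiction, Adult: 95×127/321 = 37.5857
  Non-fiction, Child: 95×194/321 = 57.4143
  Reference, Adult: 155×127/321 = 61.3240
  Reference, Child: 155×194/321 = 93.6760
Contributions (O − E)²/E:
  (16 − 28.0903)²/28.0903 = 5.2038
  (55 − 42.9097)²/42.9097 = 3.4066
  (16 − 37.5857)²/37.5857 = 12.3968
  (79 − 57.4143)²/57.4143 = 8.1154
  (95 − 61.3240)²/61.3240 = 18.4931
  (60 − 93.6760)²/93.6760 = 12.1063
χ² = 5.2038 + 3.4066 + 12.3968 + 8.1154 + 18.4931 + 12.1063 = 59.722

59.722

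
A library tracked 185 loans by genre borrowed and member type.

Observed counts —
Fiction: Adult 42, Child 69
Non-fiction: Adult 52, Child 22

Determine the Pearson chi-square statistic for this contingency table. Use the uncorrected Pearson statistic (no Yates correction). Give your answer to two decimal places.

Row totals: 111, 74. Column totals: 94, 91. Grand total N = 185.
Expected counts (row total × column total / N):
  Fiction, Adult: 111×94/185 = 56.400
  Fiction, Child: 111×91/185 = 54.600
  Non-fiction, Adult: 74×94/185 = 37.600
  Non-fiction, Child: 74×91/185 = 36.400
Contributions (O − E)²/E:
  (42 − 56.400)²/56.400 = 3.6766
  (69 − 54.600)²/54.600 = 3.7978
  (52 − 37.600)²/37.600 = 5.5149
  (22 − 36.400)²/36.400 = 5.6967
χ² = 3.6766 + 3.7978 + 5.5149 + 5.6967 = 18.69

18.69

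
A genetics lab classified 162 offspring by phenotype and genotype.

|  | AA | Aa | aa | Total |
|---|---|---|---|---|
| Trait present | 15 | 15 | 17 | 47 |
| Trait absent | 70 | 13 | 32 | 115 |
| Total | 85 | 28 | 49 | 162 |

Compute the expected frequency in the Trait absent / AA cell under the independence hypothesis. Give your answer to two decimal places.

60.34

Row total (Trait absent) = 115; column total (AA) = 85; grand total N = 162.
Expected count = (row total × column total) / N = 115 × 85 / 162 = 60.34.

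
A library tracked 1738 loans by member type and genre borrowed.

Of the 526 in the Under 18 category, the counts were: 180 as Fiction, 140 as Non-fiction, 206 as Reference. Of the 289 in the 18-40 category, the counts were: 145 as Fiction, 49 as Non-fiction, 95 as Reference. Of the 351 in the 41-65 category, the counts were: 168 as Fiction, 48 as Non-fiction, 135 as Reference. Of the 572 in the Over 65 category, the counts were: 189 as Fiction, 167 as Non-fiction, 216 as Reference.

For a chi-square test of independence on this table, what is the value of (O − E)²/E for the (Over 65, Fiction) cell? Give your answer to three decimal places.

5.601

Row total (Over 65) = 572; column total (Fiction) = 682; N = 1738.
Expected count E = 572 × 682 / 1738 = 224.45570.
Contribution = (O − E)²/E = (189 − 224.45570)² / 224.45570 = 5.601.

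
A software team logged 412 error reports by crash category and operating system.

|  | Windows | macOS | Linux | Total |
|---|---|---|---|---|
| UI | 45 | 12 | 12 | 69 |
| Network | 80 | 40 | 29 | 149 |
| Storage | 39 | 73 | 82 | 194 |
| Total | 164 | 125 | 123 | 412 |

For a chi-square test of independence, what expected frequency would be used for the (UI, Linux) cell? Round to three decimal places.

Row total (UI) = 69; column total (Linux) = 123; grand total N = 412.
Expected count = (row total × column total) / N = 69 × 123 / 412 = 20.600.

20.600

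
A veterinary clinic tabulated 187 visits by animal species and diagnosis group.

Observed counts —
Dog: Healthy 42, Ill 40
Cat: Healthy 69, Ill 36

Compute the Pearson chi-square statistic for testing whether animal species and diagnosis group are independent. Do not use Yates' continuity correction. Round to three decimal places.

Row totals: 82, 105. Column totals: 111, 76. Grand total N = 187.
Expected counts (row total × column total / N):
  Dog, Healthy: 82×111/187 = 48.6738
  Dog, Ill: 82×76/187 = 33.3262
  Cat, Healthy: 105×111/187 = 62.3262
  Cat, Ill: 105×76/187 = 42.6738
Contributions (O − E)²/E:
  (42 − 48.6738)²/48.6738 = 0.9151
  (40 − 33.3262)²/33.3262 = 1.3365
  (69 − 62.3262)²/62.3262 = 0.7146
  (36 − 42.6738)²/42.6738 = 1.0437
χ² = 0.9151 + 1.3365 + 0.7146 + 1.0437 = 4.010

4.010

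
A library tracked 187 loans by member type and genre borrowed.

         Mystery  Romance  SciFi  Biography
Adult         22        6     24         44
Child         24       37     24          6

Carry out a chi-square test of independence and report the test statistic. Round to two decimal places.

51.22

Row totals: 96, 91. Column totals: 46, 43, 48, 50. Grand total N = 187.
Expected counts (row total × column total / N):
  Adult, Mystery: 96×46/187 = 23.615
  Adult, Romance: 96×43/187 = 22.075
  Adult, SciFi: 96×48/187 = 24.642
  Adult, Biography: 96×50/187 = 25.668
  Child, Mystery: 91×46/187 = 22.385
  Child, Romance: 91×43/187 = 20.925
  Child, SciFi: 91×48/187 = 23.358
  Child, Biography: 91×50/187 = 24.332
Contributions (O − E)²/E:
  (22 − 23.615)²/23.615 = 0.1104
  (6 − 22.075)²/22.075 = 11.7058
  (24 − 24.642)²/24.642 = 0.0167
  (44 − 25.668)²/25.668 = 13.0927
  (24 − 22.385)²/22.385 = 0.1165
  (37 − 20.925)²/20.925 = 12.3491
  (24 − 23.358)²/23.358 = 0.0176
  (6 − 24.332)²/24.332 = 13.8115
χ² = 0.1104 + 11.7058 + 0.0167 + 13.0927 + 0.1165 + 12.3491 + 0.0176 + 13.8115 = 51.22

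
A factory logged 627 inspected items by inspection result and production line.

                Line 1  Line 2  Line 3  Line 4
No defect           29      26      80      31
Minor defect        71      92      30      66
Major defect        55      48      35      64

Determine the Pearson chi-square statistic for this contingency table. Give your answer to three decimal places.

89.675

Row totals: 166, 259, 202. Column totals: 155, 166, 145, 161. Grand total N = 627.
Expected counts (row total × column total / N):
  No defect, Line 1: 166×155/627 = 41.0367
  No defect, Line 2: 166×166/627 = 43.9490
  No defect, Line 3: 166×145/627 = 38.3892
  No defect, Line 4: 166×161/627 = 42.6252
  Minor defect, Line 1: 259×155/627 = 64.0271
  Minor defect, Line 2: 259×166/627 = 68.5710
  Minor defect, Line 3: 259×145/627 = 59.8963
  Minor defect, Line 4: 259×161/627 = 66.5056
  Major defect, Line 1: 202×155/627 = 49.9362
  Major defect, Line 2: 202×166/627 = 53.4801
  Major defect, Line 3: 202×145/627 = 46.7145
  Major defect, Line 4: 202×161/627 = 51.8692
Contributions (O − E)²/E:
  (29 − 41.0367)²/41.0367 = 3.5306
  (26 − 43.9490)²/43.9490 = 7.3305
  (80 − 38.3892)²/38.3892 = 45.1028
  (31 − 42.6252)²/42.6252 = 3.1705
  (71 − 64.0271)²/64.0271 = 0.7594
  (92 − 68.5710)²/68.5710 = 8.0051
  (30 − 59.8963)²/59.8963 = 14.9223
  (66 − 66.5056)²/66.5056 = 0.0038
  (55 − 49.9362)²/49.9362 = 0.5135
  (48 − 53.4801)²/53.4801 = 0.5615
  (35 − 46.7145)²/46.7145 = 2.9376
  (64 − 51.8692)²/51.8692 = 2.8371
χ² = 3.5306 + 7.3305 + 45.1028 + 3.1705 + 0.7594 + 8.0051 + 14.9223 + 0.0038 + 0.5135 + 0.5615 + 2.9376 + 2.8371 = 89.675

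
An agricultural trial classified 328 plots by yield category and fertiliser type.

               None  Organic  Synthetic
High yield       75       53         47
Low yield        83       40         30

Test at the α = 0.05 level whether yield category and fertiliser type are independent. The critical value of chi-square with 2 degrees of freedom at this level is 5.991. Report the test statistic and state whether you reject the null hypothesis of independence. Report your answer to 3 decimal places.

Row totals: 175, 153. Column totals: 158, 93, 77. Grand total N = 328.
Expected counts (row total × column total / N):
  High yield, None: 175×158/328 = 84.2988
  High yield, Organic: 175×93/328 = 49.6189
  High yield, Synthetic: 175×77/328 = 41.0823
  Low yield, None: 153×158/328 = 73.7012
  Low yield, Organic: 153×93/328 = 43.3811
  Low yield, Synthetic: 153×77/328 = 35.9177
Contributions (O − E)²/E:
  (75 − 84.2988)²/84.2988 = 1.0257
  (53 − 49.6189)²/49.6189 = 0.2304
  (47 − 41.0823)²/41.0823 = 0.8524
  (83 − 73.7012)²/73.7012 = 1.1732
  (40 − 43.3811)²/43.3811 = 0.2635
  (30 − 35.9177)²/35.9177 = 0.9750
χ² = 1.0257 + 0.2304 + 0.8524 + 1.1732 + 0.2635 + 0.9750 = 4.520
df = (2−1)(3−1) = 2. Since 4.520 < 5.991, fail to reject the null hypothesis of independence at α = 0.05.

4.520; fail to reject H₀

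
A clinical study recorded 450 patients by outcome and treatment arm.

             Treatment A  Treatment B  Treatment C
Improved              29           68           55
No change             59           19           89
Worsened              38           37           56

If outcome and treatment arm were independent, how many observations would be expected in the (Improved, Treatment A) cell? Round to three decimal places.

Row total (Improved) = 152; column total (Treatment A) = 126; grand total N = 450.
Expected count = (row total × column total) / N = 152 × 126 / 450 = 42.560.

42.560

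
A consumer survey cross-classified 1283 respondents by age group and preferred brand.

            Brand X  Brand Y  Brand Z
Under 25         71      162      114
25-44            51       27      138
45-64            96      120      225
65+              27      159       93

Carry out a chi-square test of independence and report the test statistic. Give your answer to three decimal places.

144.697

Row totals: 347, 216, 441, 279. Column totals: 245, 468, 570. Grand total N = 1283.
Expected counts (row total × column total / N):
  Under 25, Brand X: 347×245/1283 = 66.2627
  Under 25, Brand Y: 347×468/1283 = 126.5752
  Under 25, Brand Z: 347×570/1283 = 154.1621
  25-44, Brand X: 216×245/1283 = 41.2471
  25-44, Brand Y: 216×468/1283 = 78.7903
  25-44, Brand Z: 216×570/1283 = 95.9626
  45-64, Brand X: 441×245/1283 = 84.2128
  45-64, Brand Y: 441×468/1283 = 160.8636
  45-64, Brand Z: 441×570/1283 = 195.9236
  65+, Brand X: 279×245/1283 = 53.2775
  65+, Brand Y: 279×468/1283 = 101.7708
  65+, Brand Z: 279×570/1283 = 123.9517
Contributions (O − E)²/E:
  (71 − 66.2627)²/66.2627 = 0.3387
  (162 − 126.5752)²/126.5752 = 9.9144
  (114 − 154.1621)²/154.1621 = 10.4630
  (51 − 41.2471)²/41.2471 = 2.3061
  (27 − 78.7903)²/78.7903 = 34.0427
  (138 − 95.9626)²/95.9626 = 18.4149
  (96 − 84.2128)²/84.2128 = 1.6498
  (120 − 160.8636)²/160.8636 = 10.3804
  (225 − 195.9236)²/195.9236 = 4.3151
  (27 − 53.2775)²/53.2775 = 12.9606
  (159 − 101.7708)²/101.7708 = 32.1819
  (93 − 123.9517)²/123.9517 = 7.7289
χ² = 0.3387 + 9.9144 + 10.4630 + 2.3061 + 34.0427 + 18.4149 + 1.6498 + 10.3804 + 4.3151 + 12.9606 + 32.1819 + 7.7289 = 144.697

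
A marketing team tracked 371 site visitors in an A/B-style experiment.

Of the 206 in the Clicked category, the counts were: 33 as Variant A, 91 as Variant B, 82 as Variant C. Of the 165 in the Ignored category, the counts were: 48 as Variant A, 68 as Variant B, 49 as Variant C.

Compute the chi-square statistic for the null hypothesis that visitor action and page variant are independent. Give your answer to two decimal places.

10.01

Row totals: 206, 165. Column totals: 81, 159, 131. Grand total N = 371.
Expected counts (row total × column total / N):
  Clicked, Variant A: 206×81/371 = 44.976
  Clicked, Variant B: 206×159/371 = 88.286
  Clicked, Variant C: 206×131/371 = 72.739
  Ignored, Variant A: 165×81/371 = 36.024
  Ignored, Variant B: 165×159/371 = 70.714
  Ignored, Variant C: 165×131/371 = 58.261
Contributions (O − E)²/E:
  (33 − 44.976)²/44.976 = 3.1889
  (91 − 88.286)²/88.286 = 0.0834
  (82 − 72.739)²/72.739 = 1.1791
  (48 − 36.024)²/36.024 = 3.9814
  (68 − 70.714)²/70.714 = 0.1042
  (49 − 58.261)²/58.261 = 1.4721
χ² = 3.1889 + 0.0834 + 1.1791 + 3.9814 + 0.1042 + 1.4721 = 10.01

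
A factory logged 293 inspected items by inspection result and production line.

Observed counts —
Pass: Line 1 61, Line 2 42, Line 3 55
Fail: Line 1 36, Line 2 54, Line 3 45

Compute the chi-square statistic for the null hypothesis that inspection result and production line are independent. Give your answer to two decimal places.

7.18

Row totals: 158, 135. Column totals: 97, 96, 100. Grand total N = 293.
Expected counts (row total × column total / N):
  Pass, Line 1: 158×97/293 = 52.307
  Pass, Line 2: 158×96/293 = 51.768
  Pass, Line 3: 158×100/293 = 53.925
  Fail, Line 1: 135×97/293 = 44.693
  Fail, Line 2: 135×96/293 = 44.232
  Fail, Line 3: 135×100/293 = 46.075
Contributions (O − E)²/E:
  (61 − 52.307)²/52.307 = 1.4447
  (42 − 51.768)²/51.768 = 1.8431
  (55 − 53.925)²/53.925 = 0.0214
  (36 − 44.693)²/44.693 = 1.6908
  (54 − 44.232)²/44.232 = 2.1571
  (45 − 46.075)²/46.075 = 0.0251
χ² = 1.4447 + 1.8431 + 0.0214 + 1.6908 + 2.1571 + 0.0251 = 7.18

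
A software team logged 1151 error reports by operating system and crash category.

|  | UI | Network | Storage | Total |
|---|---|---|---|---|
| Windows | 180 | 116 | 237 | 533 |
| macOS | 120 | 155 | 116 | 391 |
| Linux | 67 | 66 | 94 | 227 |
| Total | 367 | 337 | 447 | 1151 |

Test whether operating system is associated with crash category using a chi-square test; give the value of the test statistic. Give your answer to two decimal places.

39.00

Grand total N = 1151.
Expected counts (row total × column total / N):
  Windows, UI: 533×367/1151 = 169.949
  Windows, Network: 533×337/1151 = 156.056
  Windows, Storage: 533×447/1151 = 206.995
  macOS, UI: 391×367/1151 = 124.672
  macOS, Network: 391×337/1151 = 114.480
  macOS, Storage: 391×447/1151 = 151.848
  Linux, UI: 227×367/1151 = 72.380
  Linux, Network: 227×337/1151 = 66.463
  Linux, Storage: 227×447/1151 = 88.157
Contributions (O − E)²/E:
  (180 − 169.949)²/169.949 = 0.5944
  (116 − 156.056)²/156.056 = 10.2815
  (237 − 206.995)²/206.995 = 4.3494
  (120 − 124.672)²/124.672 = 0.1751
  (155 − 114.480)²/114.480 = 14.3420
  (116 − 151.848)²/151.848 = 8.4629
  (67 − 72.380)²/72.380 = 0.3999
  (66 − 66.463)²/66.463 = 0.0032
  (94 − 88.157)²/88.157 = 0.3873
χ² = 0.5944 + 10.2815 + 4.3494 + 0.1751 + 14.3420 + 8.4629 + 0.3999 + 0.0032 + 0.3873 = 39.00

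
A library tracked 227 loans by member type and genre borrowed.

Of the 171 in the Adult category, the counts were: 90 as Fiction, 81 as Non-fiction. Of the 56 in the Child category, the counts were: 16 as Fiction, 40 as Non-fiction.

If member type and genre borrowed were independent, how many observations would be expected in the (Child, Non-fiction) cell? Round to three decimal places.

29.850

Row total (Child) = 56; column total (Non-fiction) = 121; grand total N = 227.
Expected count = (row total × column total) / N = 56 × 121 / 227 = 29.850.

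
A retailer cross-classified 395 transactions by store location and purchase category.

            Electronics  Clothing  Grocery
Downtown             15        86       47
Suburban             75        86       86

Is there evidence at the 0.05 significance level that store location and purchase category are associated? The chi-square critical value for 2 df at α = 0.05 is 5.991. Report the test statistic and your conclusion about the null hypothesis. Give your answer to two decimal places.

28.41; reject H₀

Row totals: 148, 247. Column totals: 90, 172, 133. Grand total N = 395.
Expected counts (row total × column total / N):
  Downtown, Electronics: 148×90/395 = 33.722
  Downtown, Clothing: 148×172/395 = 64.446
  Downtown, Grocery: 148×133/395 = 49.833
  Suburban, Electronics: 247×90/395 = 56.278
  Suburban, Clothing: 247×172/395 = 107.554
  Suburban, Grocery: 247×133/395 = 83.167
Contributions (O − E)²/E:
  (15 − 33.722)²/33.722 = 10.3942
  (86 − 64.446)²/64.446 = 7.2087
  (47 − 49.833)²/49.833 = 0.1611
  (75 − 56.278)²/56.278 = 6.2282
  (86 − 107.554)²/107.554 = 4.3195
  (86 − 83.167)²/83.167 = 0.0965
χ² = 10.3942 + 7.2087 + 0.1611 + 6.2282 + 4.3195 + 0.0965 = 28.41
df = (2−1)(3−1) = 2. Since 28.41 > 5.991, reject the null hypothesis of independence at α = 0.05.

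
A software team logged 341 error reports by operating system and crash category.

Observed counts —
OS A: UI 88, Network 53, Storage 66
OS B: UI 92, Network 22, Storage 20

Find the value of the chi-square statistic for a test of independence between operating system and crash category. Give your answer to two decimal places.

22.93

Row totals: 207, 134. Column totals: 180, 75, 86. Grand total N = 341.
Expected counts (row total × column total / N):
  OS A, UI: 207×180/341 = 109.267
  OS A, Network: 207×75/341 = 45.528
  OS A, Storage: 207×86/341 = 52.205
  OS B, UI: 134×180/341 = 70.733
  OS B, Network: 134×75/341 = 29.472
  OS B, Storage: 134×86/341 = 33.795
Contributions (O − E)²/E:
  (88 − 109.267)²/109.267 = 4.1393
  (53 − 45.528)²/45.528 = 1.2263
  (66 − 52.205)²/52.205 = 3.6453
  (92 − 70.733)²/70.733 = 6.3943
  (22 − 29.472)²/29.472 = 1.8944
  (20 − 33.795)²/33.795 = 5.6311
χ² = 4.1393 + 1.2263 + 3.6453 + 6.3943 + 1.8944 + 5.6311 = 22.93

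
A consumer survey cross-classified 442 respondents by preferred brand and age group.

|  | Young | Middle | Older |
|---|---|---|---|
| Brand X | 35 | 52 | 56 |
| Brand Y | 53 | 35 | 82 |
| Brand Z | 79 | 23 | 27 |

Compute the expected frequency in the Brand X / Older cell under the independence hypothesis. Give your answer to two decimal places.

Row total (Brand X) = 143; column total (Older) = 165; grand total N = 442.
Expected count = (row total × column total) / N = 143 × 165 / 442 = 53.38.

53.38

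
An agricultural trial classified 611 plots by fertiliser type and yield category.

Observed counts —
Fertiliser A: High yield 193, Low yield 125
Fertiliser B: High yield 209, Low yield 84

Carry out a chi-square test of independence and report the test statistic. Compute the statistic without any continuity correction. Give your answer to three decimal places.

7.670

Row totals: 318, 293. Column totals: 402, 209. Grand total N = 611.
Expected counts (row total × column total / N):
  Fertiliser A, High yield: 318×402/611 = 209.2242
  Fertiliser A, Low yield: 318×209/611 = 108.7758
  Fertiliser B, High yield: 293×402/611 = 192.7758
  Fertiliser B, Low yield: 293×209/611 = 100.2242
Contributions (O − E)²/E:
  (193 − 209.2242)²/209.2242 = 1.2581
  (125 − 108.7758)²/108.7758 = 2.4199
  (209 − 192.7758)²/192.7758 = 1.3654
  (84 − 100.2242)²/100.2242 = 2.6264
χ² = 1.2581 + 2.4199 + 1.3654 + 2.6264 = 7.670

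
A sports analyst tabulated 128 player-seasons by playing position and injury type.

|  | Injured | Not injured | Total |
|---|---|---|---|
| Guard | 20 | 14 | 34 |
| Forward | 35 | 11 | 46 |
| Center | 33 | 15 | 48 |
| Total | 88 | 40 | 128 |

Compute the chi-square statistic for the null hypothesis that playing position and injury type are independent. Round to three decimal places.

2.712

Grand total N = 128.
Expected counts (row total × column total / N):
  Guard, Injured: 34×88/128 = 23.3750
  Guard, Not injured: 34×40/128 = 10.6250
  Forward, Injured: 46×88/128 = 31.6250
  Forward, Not injured: 46×40/128 = 14.3750
  Center, Injured: 48×88/128 = 33.0000
  Center, Not injured: 48×40/128 = 15.0000
Contributions (O − E)²/E:
  (20 − 23.3750)²/23.3750 = 0.4873
  (14 − 10.6250)²/10.6250 = 1.0721
  (35 − 31.6250)²/31.6250 = 0.3602
  (11 − 14.3750)²/14.3750 = 0.7924
  (33 − 33.0000)²/33.0000 = 0.0000
  (15 − 15.0000)²/15.0000 = 0.0000
χ² = 0.4873 + 1.0721 + 0.3602 + 0.7924 + 0.0000 + 0.0000 = 2.712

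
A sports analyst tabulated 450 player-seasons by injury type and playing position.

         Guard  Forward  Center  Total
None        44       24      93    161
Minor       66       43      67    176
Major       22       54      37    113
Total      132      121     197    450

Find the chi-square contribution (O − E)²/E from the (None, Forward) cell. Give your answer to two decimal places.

Row total (None) = 161; column total (Forward) = 121; N = 450.
Expected count E = 161 × 121 / 450 = 43.2911.
Contribution = (O − E)²/E = (24 − 43.2911)² / 43.2911 = 8.60.

8.60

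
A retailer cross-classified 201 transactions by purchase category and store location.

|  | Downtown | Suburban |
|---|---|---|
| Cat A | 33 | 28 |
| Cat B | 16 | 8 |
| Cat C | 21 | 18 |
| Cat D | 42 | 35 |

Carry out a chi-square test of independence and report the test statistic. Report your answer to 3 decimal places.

Row totals: 61, 24, 39, 77. Column totals: 112, 89. Grand total N = 201.
Expected counts (row total × column total / N):
  Cat A, Downtown: 61×112/201 = 33.9900
  Cat A, Suburban: 61×89/201 = 27.0100
  Cat B, Downtown: 24×112/201 = 13.3731
  Cat B, Suburban: 24×89/201 = 10.6269
  Cat C, Downtown: 39×112/201 = 21.7313
  Cat C, Suburban: 39×89/201 = 17.2687
  Cat D, Downtown: 77×112/201 = 42.9055
  Cat D, Suburban: 77×89/201 = 34.0945
Contributions (O − E)²/E:
  (33 − 33.9900)²/33.9900 = 0.0288
  (28 − 27.0100)²/27.0100 = 0.0363
  (16 − 13.3731)²/13.3731 = 0.5160
  (8 − 10.6269)²/10.6269 = 0.6494
  (21 − 21.7313)²/21.7313 = 0.0246
  (18 − 17.2687)²/17.2687 = 0.0310
  (42 − 42.9055)²/42.9055 = 0.0191
  (35 − 34.0945)²/34.0945 = 0.0240
χ² = 0.0288 + 0.0363 + 0.5160 + 0.6494 + 0.0246 + 0.0310 + 0.0191 + 0.0240 = 1.329

1.329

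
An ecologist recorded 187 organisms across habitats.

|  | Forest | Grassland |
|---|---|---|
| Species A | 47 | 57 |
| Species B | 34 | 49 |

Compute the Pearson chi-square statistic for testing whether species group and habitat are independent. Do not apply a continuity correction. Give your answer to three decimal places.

0.336

Row totals: 104, 83. Column totals: 81, 106. Grand total N = 187.
Expected counts (row total × column total / N):
  Species A, Forest: 104×81/187 = 45.0481
  Species A, Grassland: 104×106/187 = 58.9519
  Species B, Forest: 83×81/187 = 35.9519
  Species B, Grassland: 83×106/187 = 47.0481
Contributions (O − E)²/E:
  (47 − 45.0481)²/45.0481 = 0.0846
  (57 − 58.9519)²/58.9519 = 0.0646
  (34 − 35.9519)²/35.9519 = 0.1060
  (49 − 47.0481)²/47.0481 = 0.0810
χ² = 0.0846 + 0.0646 + 0.1060 + 0.0810 = 0.336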